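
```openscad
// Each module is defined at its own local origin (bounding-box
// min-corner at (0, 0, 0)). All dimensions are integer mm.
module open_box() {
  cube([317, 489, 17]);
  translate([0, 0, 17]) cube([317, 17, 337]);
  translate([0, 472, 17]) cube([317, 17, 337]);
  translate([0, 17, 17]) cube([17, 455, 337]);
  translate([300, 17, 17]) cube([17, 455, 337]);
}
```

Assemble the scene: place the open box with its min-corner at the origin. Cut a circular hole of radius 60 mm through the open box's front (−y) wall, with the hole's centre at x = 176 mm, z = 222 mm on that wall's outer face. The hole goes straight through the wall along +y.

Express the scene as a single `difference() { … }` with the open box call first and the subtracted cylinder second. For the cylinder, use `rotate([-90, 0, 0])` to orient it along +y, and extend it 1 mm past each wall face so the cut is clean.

difference() {
  open_box();
  translate([176, -1, 222]) rotate([-90, 0, 0]) cylinder(h = 19, r = 60);
}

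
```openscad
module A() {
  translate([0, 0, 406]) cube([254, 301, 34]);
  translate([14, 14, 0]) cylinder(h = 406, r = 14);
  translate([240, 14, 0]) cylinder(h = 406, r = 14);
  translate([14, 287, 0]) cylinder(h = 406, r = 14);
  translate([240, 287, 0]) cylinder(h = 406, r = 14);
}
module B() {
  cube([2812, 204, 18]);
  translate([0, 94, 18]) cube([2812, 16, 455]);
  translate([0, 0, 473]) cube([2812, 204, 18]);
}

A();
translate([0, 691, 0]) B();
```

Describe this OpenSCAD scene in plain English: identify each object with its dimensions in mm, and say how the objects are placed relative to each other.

A is a four-legged stool. The seat is a 254×301×34 mm slab whose top surface is at z = 440 mm; four round legs, each 28 mm in diameter, run from the floor (z = 0) to the underside of the seat, each leg's axis is inset half a diameter from the nearest pair of seat edges (so the leg's bounding box is flush with the corner).

B is an I-beam lying along x, 2812 mm long. Overall section height 491 mm. Two flanges 204 mm wide (y) and 18 mm thick, one on the floor and one at the top; a web 16 mm thick runs between them, centred on the flange width.

The I-beam is on the floor beside the stool on its +y side.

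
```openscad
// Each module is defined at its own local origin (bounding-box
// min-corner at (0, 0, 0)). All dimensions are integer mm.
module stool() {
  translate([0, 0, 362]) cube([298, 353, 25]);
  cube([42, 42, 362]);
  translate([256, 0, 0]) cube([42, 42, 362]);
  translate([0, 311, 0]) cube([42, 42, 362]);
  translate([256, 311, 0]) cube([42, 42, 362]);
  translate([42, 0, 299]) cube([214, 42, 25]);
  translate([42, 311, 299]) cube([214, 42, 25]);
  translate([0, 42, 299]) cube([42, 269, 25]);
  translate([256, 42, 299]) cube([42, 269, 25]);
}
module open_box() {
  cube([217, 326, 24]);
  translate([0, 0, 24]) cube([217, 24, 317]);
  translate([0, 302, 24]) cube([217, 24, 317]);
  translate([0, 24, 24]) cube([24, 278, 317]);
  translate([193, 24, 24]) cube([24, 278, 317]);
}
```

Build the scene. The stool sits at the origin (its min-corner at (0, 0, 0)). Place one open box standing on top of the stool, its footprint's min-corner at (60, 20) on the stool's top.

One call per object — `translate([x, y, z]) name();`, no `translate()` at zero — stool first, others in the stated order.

stool();
translate([60, 20, 387]) open_box();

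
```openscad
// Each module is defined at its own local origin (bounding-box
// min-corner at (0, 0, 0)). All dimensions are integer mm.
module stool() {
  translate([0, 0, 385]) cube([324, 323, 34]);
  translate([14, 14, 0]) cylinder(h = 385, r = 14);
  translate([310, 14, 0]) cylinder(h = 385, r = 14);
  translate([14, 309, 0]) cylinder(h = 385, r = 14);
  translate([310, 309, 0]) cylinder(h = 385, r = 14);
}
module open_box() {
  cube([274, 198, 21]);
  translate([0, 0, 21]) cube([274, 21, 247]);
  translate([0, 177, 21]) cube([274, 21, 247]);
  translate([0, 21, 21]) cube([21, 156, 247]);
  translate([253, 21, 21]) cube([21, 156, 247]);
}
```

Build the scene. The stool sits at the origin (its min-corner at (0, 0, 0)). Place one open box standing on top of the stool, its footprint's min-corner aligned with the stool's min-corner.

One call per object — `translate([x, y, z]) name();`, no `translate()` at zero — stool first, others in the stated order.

stool();
translate([0, 0, 419]) open_box();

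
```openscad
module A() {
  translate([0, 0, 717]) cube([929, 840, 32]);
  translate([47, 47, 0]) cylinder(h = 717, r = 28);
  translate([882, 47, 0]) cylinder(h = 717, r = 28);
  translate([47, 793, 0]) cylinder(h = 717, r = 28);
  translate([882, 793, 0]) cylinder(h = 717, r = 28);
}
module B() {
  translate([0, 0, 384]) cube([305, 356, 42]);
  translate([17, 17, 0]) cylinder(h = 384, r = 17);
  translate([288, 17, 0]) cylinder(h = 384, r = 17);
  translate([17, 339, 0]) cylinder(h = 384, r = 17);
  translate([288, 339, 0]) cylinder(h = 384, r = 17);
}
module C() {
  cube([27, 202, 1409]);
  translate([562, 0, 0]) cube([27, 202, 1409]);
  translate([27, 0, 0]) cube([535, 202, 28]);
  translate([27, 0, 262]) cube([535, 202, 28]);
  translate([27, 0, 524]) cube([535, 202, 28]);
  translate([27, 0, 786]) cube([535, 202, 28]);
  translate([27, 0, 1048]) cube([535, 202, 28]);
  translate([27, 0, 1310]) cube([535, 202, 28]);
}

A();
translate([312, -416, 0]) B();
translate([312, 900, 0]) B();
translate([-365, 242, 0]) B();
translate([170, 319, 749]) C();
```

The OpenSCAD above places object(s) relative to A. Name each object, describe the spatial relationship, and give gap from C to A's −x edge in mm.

The bookshelf's min-x is at 170; the table's min-x is 0; gap = 170 mm.

A is a table. B is a stool. C is a bookshelf. Three stools sit around the table at the −y, +y, −x sides. The bookshelf is on top of the table, centred. The gap from the bookshelf to the table's −x edge is 170 mm.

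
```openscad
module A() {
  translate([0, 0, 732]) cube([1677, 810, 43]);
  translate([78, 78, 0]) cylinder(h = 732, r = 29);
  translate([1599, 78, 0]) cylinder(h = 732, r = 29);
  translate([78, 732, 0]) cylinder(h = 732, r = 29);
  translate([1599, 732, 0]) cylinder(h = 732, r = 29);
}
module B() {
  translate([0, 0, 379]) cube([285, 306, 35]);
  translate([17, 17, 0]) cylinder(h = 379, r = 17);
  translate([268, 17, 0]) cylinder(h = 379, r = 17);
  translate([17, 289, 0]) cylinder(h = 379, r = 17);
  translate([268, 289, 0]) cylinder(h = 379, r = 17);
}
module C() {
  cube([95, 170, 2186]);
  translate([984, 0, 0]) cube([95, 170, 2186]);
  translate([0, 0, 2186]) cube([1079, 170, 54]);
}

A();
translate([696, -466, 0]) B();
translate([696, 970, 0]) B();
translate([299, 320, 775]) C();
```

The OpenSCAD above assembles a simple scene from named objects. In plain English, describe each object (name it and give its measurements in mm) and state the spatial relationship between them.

A is a table: top 1677 mm (x) × 810 mm (y), 43 mm thick, upper face at z = 775 mm, on four round legs of 58 mm diameter, each leg's bounding box inset 49 mm from the nearest pair of top edges, running from z = 0 to the bottom of the top.

B is a four-legged stool. The seat is a 285×306×35 mm slab whose top surface is at z = 414 mm; four round legs, each 34 mm in diameter, run from the floor (z = 0) to the underside of the seat, each leg's axis is inset half a diameter from the nearest pair of seat edges (so the leg's bounding box is flush with the corner).

C is a door frame. The clear opening is 889 mm wide and 2186 mm high. Two 95 mm wide jambs, 170 mm deep, stand either side of the opening from the floor to the top of the opening. A 54 mm thick head sits across the top of both jambs, spanning the full outside width of the frame.

Two stools sit around the table at the −y, +y sides. The door frame is on top of the table, centred.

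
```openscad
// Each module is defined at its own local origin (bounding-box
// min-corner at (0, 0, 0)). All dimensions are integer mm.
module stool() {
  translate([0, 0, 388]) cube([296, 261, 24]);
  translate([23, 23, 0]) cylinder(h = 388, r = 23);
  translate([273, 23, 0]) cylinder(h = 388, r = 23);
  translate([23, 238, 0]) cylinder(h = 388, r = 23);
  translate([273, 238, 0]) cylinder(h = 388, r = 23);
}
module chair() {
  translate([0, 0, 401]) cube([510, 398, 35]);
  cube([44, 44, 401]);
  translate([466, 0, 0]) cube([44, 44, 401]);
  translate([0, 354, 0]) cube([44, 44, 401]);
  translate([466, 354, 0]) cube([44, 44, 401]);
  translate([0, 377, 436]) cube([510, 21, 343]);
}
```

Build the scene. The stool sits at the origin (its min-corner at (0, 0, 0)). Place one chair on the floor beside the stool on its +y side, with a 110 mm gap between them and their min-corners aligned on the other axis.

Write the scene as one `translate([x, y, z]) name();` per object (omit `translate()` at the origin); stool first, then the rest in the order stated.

stool();
translate([0, 371, 0]) chair();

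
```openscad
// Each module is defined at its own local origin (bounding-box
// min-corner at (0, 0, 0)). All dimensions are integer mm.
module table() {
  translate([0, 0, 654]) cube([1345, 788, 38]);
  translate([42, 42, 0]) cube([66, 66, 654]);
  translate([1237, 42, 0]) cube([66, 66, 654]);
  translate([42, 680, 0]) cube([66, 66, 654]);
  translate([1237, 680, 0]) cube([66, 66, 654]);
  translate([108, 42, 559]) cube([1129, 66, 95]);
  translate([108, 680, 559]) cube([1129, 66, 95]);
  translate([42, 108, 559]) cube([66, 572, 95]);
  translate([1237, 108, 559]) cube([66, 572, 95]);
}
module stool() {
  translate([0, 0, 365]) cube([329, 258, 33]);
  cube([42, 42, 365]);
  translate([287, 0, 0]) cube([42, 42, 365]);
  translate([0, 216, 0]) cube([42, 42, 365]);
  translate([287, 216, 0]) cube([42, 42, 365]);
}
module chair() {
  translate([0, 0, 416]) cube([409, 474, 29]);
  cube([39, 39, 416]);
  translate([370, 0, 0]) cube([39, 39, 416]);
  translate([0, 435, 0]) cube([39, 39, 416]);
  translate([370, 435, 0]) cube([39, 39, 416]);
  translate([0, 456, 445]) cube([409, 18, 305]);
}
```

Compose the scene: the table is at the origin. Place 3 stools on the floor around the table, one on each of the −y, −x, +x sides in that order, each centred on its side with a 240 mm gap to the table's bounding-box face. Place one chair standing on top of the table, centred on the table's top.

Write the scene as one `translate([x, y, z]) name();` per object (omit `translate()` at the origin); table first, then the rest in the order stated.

table();
translate([508, -498, 0]) stool();
translate([-569, 265, 0]) stool();
translate([1585, 265, 0]) stool();
translate([468, 157, 692]) chair();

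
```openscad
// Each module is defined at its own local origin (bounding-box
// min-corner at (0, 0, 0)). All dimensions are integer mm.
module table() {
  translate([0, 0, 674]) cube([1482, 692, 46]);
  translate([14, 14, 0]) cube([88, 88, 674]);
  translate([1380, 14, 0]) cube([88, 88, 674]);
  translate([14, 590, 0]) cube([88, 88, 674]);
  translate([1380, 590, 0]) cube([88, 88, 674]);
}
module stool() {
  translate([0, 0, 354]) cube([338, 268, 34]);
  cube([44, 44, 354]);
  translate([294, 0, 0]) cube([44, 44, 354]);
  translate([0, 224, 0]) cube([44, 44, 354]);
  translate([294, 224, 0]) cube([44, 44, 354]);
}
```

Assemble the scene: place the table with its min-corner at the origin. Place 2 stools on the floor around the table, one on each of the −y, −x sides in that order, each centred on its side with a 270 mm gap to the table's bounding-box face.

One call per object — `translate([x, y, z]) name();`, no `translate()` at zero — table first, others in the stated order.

table();
translate([572, -538, 0]) stool();
translate([-608, 212, 0]) stool();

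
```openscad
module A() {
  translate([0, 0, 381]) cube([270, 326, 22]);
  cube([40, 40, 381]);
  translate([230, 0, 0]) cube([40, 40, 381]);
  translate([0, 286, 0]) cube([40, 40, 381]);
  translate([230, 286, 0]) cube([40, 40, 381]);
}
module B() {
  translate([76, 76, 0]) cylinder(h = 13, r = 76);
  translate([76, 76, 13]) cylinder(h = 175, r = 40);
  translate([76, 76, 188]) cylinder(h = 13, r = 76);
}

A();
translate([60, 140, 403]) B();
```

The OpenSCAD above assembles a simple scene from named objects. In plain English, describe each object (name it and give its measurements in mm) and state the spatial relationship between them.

A is a four-legged stool. The seat is 270×326 mm, 22 mm thick, top at z = 403 mm. It stands on four square legs, each 40×40 mm in cross-section, from z = 0 to the seat underside, each flush with a corner of the seat.

B is a spool: two coaxial disc flanges of radius 76 mm and thickness 13 mm, joined by a core cylinder of radius 40 mm and height 175 mm. The lower flange rests on z = 0 and the three cylinders share a vertical axis.

The spool is on top of the stool.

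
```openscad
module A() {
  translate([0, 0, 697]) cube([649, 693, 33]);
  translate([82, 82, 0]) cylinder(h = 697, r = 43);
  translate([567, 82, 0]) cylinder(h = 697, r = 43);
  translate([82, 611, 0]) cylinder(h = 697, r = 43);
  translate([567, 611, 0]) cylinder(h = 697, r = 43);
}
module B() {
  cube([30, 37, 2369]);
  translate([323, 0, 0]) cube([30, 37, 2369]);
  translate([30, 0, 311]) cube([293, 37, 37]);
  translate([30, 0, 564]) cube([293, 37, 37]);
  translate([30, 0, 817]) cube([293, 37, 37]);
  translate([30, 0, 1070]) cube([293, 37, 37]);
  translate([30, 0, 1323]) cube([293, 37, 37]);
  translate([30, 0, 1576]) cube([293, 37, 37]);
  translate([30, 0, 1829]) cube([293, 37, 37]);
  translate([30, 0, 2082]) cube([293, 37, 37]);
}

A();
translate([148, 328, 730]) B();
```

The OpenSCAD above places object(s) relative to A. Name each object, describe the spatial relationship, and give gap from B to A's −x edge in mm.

The ladder's min-x is at 148; the table's min-x is 0; gap = 148 mm.

A is a table. B is a ladder. The ladder is on top of the table, centred. The gap from the ladder to the table's −x edge is 148 mm.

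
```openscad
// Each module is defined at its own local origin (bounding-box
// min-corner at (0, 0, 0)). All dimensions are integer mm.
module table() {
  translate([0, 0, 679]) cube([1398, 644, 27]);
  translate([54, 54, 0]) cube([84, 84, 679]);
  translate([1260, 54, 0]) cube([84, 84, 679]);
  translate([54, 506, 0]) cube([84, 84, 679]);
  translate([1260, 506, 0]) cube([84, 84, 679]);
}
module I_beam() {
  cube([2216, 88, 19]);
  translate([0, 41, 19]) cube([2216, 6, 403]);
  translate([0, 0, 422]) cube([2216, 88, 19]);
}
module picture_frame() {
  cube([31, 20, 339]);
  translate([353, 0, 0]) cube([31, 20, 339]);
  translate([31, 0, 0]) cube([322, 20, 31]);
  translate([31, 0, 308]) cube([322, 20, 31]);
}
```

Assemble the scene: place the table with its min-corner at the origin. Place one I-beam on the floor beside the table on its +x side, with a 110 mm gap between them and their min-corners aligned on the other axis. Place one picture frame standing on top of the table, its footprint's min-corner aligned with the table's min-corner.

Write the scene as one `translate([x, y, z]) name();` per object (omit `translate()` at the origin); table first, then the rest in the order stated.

table();
translate([1508, 0, 0]) I_beam();
translate([0, 0, 706]) picture_frame();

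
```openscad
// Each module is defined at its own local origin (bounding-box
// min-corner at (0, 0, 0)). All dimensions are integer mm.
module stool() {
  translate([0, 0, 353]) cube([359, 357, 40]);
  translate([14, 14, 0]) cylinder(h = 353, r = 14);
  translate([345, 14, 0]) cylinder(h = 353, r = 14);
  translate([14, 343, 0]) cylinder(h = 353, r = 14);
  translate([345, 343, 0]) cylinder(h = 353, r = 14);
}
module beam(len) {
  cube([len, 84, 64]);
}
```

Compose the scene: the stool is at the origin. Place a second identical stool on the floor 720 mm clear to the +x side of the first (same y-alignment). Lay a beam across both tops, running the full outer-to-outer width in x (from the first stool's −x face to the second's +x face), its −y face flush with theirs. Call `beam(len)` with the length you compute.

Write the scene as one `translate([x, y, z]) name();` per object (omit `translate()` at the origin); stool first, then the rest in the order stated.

stool();
translate([1079, 0, 0]) stool();
translate([0, 0, 393]) beam(1438);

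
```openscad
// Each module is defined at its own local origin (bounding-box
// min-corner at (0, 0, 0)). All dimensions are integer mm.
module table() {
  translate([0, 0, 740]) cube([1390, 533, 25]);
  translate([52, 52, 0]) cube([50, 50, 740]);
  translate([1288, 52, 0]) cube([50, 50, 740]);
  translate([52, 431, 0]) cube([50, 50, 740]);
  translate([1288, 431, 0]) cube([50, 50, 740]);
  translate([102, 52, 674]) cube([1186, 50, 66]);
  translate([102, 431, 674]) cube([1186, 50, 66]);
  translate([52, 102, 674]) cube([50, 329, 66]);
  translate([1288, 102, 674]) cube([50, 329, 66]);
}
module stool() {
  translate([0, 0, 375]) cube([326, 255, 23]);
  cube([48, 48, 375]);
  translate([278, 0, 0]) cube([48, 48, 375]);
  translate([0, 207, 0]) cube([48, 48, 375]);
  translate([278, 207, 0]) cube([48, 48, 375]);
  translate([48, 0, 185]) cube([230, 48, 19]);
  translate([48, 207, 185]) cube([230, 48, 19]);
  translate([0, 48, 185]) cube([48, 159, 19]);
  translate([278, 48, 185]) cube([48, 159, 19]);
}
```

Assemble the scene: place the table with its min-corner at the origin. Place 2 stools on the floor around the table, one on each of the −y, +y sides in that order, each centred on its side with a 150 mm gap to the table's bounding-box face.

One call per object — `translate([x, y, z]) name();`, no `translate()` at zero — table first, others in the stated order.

table();
translate([532, -405, 0]) stool();
translate([532, 683, 0]) stool();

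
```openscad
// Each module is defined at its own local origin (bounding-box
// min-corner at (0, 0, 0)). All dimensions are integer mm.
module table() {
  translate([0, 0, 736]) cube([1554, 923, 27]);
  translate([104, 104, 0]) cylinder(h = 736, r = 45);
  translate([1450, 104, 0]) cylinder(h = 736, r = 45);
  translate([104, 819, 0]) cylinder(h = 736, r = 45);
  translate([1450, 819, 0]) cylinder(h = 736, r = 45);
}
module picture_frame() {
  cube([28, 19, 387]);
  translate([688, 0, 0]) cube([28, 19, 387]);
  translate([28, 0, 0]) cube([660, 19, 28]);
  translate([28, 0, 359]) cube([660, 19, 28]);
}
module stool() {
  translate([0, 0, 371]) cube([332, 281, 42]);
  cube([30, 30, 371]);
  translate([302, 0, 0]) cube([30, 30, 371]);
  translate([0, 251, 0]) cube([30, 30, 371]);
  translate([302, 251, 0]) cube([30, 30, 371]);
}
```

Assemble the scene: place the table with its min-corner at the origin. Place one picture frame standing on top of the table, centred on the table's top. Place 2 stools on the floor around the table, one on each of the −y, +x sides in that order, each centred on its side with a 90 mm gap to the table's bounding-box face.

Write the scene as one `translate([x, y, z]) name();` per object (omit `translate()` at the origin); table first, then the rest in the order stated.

table();
translate([419, 452, 763]) picture_frame();
translate([611, -371, 0]) stool();
translate([1644, 321, 0]) stool();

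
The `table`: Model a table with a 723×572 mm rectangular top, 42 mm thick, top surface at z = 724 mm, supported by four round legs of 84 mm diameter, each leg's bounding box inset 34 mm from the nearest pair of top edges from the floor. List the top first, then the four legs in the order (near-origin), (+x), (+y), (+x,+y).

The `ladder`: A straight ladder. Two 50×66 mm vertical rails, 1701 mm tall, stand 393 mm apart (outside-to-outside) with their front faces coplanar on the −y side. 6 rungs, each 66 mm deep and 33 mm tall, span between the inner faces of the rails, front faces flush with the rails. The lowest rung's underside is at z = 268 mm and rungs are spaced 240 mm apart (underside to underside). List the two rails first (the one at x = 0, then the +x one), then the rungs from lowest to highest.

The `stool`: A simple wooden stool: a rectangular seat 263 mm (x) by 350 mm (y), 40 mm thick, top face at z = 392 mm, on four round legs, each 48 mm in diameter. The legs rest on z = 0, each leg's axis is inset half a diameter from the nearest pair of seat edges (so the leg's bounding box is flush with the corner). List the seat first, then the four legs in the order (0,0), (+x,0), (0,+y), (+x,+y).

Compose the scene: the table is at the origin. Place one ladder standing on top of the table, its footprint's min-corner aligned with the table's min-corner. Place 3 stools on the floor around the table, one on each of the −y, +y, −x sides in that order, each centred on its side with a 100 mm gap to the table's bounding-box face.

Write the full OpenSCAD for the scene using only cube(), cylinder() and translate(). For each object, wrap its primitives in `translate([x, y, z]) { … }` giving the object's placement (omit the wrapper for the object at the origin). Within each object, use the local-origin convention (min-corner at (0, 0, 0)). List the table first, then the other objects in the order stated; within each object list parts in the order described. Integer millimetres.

translate([0, 0, 682]) cube([723, 572, 42]);
translate([76, 76, 0]) cylinder(h = 682, r = 42);
translate([647, 76, 0]) cylinder(h = 682, r = 42);
translate([76, 496, 0]) cylinder(h = 682, r = 42);
translate([647, 496, 0]) cylinder(h = 682, r = 42);
translate([0, 0, 724]) {
  cube([50, 66, 1701]);
  translate([343, 0, 0]) cube([50, 66, 1701]);
  translate([50, 0, 268]) cube([293, 66, 33]);
  translate([50, 0, 508]) cube([293, 66, 33]);
  translate([50, 0, 748]) cube([293, 66, 33]);
  translate([50, 0, 988]) cube([293, 66, 33]);
  translate([50, 0, 1228]) cube([293, 66, 33]);
  translate([50, 0, 1468]) cube([293, 66, 33]);
}
translate([230, -450, 0]) {
  translate([0, 0, 352]) cube([263, 350, 40]);
  translate([24, 24, 0]) cylinder(h = 352, r = 24);
  translate([239, 24, 0]) cylinder(h = 352, r = 24);
  translate([24, 326, 0]) cylinder(h = 352, r = 24);
  translate([239, 326, 0]) cylinder(h = 352, r = 24);
}
translate([230, 672, 0]) {
  translate([0, 0, 352]) cube([263, 350, 40]);
  translate([24, 24, 0]) cylinder(h = 352, r = 24);
  translate([239, 24, 0]) cylinder(h = 352, r = 24);
  translate([24, 326, 0]) cylinder(h = 352, r = 24);
  translate([239, 326, 0]) cylinder(h = 352, r = 24);
}
translate([-363, 111, 0]) {
  translate([0, 0, 352]) cube([263, 350, 40]);
  translate([24, 24, 0]) cylinder(h = 352, r = 24);
  translate([239, 24, 0]) cylinder(h = 352, r = 24);
  translate([24, 326, 0]) cylinder(h = 352, r = 24);
  translate([239, 326, 0]) cylinder(h = 352, r = 24);
}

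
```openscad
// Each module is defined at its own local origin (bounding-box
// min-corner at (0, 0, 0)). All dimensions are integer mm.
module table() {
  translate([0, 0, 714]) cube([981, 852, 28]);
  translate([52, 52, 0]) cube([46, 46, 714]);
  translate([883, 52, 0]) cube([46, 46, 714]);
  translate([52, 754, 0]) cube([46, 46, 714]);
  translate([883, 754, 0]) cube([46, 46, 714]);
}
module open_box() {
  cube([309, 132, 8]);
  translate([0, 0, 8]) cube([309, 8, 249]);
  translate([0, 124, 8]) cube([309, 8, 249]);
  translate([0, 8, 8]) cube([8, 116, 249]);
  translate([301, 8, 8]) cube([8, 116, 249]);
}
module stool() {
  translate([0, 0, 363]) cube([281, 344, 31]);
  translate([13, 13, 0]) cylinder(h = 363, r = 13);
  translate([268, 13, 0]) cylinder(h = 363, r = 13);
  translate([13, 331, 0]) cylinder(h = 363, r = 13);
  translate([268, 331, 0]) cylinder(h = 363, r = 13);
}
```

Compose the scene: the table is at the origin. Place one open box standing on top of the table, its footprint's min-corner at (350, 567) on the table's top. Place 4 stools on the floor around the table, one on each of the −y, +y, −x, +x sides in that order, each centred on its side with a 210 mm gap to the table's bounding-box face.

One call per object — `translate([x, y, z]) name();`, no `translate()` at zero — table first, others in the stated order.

table();
translate([350, 567, 742]) open_box();
translate([350, -554, 0]) stool();
translate([350, 1062, 0]) stool();
translate([-491, 254, 0]) stool();
translate([1191, 254, 0]) stool();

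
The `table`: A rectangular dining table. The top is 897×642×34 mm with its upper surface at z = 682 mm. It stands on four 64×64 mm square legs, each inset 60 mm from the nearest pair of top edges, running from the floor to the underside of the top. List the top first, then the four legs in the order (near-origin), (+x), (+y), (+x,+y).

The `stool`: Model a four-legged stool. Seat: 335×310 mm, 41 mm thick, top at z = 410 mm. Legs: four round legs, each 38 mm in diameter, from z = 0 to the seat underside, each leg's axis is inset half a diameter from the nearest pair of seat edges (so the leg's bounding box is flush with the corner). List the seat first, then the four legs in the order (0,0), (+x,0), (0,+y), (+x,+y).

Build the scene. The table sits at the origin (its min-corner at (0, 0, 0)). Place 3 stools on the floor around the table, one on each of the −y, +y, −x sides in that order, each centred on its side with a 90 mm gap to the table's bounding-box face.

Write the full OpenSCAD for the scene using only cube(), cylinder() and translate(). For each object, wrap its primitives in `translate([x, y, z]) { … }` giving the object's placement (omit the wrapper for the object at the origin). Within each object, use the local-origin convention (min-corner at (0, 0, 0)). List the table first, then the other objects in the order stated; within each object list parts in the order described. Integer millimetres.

translate([0, 0, 648]) cube([897, 642, 34]);
translate([60, 60, 0]) cube([64, 64, 648]);
translate([773, 60, 0]) cube([64, 64, 648]);
translate([60, 518, 0]) cube([64, 64, 648]);
translate([773, 518, 0]) cube([64, 64, 648]);
translate([281, -400, 0]) {
  translate([0, 0, 369]) cube([335, 310, 41]);
  translate([19, 19, 0]) cylinder(h = 369, r = 19);
  translate([316, 19, 0]) cylinder(h = 369, r = 19);
  translate([19, 291, 0]) cylinder(h = 369, r = 19);
  translate([316, 291, 0]) cylinder(h = 369, r = 19);
}
translate([281, 732, 0]) {
  translate([0, 0, 369]) cube([335, 310, 41]);
  translate([19, 19, 0]) cylinder(h = 369, r = 19);
  translate([316, 19, 0]) cylinder(h = 369, r = 19);
  translate([19, 291, 0]) cylinder(h = 369, r = 19);
  translate([316, 291, 0]) cylinder(h = 369, r = 19);
}
translate([-425, 166, 0]) {
  translate([0, 0, 369]) cube([335, 310, 41]);
  translate([19, 19, 0]) cylinder(h = 369, r = 19);
  translate([316, 19, 0]) cylinder(h = 369, r = 19);
  translate([19, 291, 0]) cylinder(h = 369, r = 19);
  translate([316, 291, 0]) cylinder(h = 369, r = 19);
}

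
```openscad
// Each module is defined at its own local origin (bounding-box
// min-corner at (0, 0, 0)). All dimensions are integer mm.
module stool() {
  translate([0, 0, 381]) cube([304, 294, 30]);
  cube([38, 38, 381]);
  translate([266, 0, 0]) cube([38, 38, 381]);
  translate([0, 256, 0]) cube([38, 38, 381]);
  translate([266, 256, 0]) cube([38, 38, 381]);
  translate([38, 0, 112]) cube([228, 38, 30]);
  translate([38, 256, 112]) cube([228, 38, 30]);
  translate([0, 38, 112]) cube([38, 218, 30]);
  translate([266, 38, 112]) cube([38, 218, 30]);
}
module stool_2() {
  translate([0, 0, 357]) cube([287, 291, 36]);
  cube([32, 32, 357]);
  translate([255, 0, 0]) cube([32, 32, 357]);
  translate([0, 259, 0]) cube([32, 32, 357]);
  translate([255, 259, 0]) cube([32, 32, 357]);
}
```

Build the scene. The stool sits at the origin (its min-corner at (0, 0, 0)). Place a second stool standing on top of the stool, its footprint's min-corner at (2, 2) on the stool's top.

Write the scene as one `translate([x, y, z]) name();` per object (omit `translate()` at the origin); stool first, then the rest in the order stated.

stool();
translate([2, 2, 411]) stool_2();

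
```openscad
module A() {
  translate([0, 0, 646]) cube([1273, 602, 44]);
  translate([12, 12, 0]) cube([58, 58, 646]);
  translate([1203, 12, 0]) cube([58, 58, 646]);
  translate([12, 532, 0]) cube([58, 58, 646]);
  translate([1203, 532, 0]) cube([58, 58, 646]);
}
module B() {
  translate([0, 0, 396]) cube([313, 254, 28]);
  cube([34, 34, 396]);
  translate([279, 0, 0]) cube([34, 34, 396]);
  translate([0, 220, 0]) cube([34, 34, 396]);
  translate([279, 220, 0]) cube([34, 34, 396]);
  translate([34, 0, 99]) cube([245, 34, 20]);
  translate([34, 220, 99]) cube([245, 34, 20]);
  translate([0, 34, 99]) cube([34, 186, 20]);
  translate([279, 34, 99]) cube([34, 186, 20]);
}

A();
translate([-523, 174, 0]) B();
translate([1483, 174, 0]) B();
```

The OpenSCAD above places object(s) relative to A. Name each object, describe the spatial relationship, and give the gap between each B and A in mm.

Each stool's nearest face is 210 mm from the table's bounding box.

A is a table. B is a stool. Two stools sit around the table at the −x, +x sides. The gap between each stool and the table is 210 mm.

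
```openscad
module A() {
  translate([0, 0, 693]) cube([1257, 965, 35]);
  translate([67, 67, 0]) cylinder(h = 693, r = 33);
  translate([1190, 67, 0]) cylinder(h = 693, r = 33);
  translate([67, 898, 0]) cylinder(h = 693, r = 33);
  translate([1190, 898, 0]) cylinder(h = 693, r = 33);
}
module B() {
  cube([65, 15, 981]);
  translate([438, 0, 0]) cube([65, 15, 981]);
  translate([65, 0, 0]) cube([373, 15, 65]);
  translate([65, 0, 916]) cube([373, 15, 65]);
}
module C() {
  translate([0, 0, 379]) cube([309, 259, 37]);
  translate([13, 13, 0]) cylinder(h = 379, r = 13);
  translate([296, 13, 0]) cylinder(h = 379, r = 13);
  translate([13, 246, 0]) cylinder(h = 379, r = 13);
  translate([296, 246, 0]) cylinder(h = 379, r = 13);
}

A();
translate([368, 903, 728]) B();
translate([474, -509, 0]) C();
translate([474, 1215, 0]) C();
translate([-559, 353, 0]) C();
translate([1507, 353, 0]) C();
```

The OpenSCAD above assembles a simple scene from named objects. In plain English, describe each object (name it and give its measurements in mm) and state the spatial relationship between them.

A is a rectangular dining table. The top is 1257×965×35 mm with its upper surface at z = 728 mm. It stands on four round legs of 66 mm diameter, each leg's bounding box inset 34 mm from the nearest pair of top edges, running from the floor to the underside of the top.

B is a picture frame with a 373×851 mm rectangular opening (x by z) and a uniform 65 mm border on every side. Frame depth is 15 mm along y. It is built from two vertical stiles running the full outside height and two horizontal rails spanning the gap between the stiles.

C is a four-legged stool. The seat is 309×259 mm, 37 mm thick, top at z = 416 mm. It stands on four round legs, each 26 mm in diameter, from z = 0 to the seat underside, each leg's axis is inset half a diameter from the nearest pair of seat edges (so the leg's bounding box is flush with the corner).

The picture frame is on top of the table. Four stools sit around the table at the −y, +y, −x, +x sides.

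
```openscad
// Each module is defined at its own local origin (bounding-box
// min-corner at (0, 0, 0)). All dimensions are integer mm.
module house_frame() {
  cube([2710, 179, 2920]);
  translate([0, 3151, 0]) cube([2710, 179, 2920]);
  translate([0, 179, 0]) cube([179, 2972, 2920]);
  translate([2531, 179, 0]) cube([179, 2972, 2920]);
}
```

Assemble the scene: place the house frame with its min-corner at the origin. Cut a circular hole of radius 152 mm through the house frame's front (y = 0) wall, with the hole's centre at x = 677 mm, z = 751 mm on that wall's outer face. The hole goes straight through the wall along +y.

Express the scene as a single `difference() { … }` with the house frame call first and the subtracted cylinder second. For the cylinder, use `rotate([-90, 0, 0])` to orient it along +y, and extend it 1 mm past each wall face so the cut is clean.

difference() {
  house_frame();
  translate([677, -1, 751]) rotate([-90, 0, 0]) cylinder(h = 181, r = 152);
}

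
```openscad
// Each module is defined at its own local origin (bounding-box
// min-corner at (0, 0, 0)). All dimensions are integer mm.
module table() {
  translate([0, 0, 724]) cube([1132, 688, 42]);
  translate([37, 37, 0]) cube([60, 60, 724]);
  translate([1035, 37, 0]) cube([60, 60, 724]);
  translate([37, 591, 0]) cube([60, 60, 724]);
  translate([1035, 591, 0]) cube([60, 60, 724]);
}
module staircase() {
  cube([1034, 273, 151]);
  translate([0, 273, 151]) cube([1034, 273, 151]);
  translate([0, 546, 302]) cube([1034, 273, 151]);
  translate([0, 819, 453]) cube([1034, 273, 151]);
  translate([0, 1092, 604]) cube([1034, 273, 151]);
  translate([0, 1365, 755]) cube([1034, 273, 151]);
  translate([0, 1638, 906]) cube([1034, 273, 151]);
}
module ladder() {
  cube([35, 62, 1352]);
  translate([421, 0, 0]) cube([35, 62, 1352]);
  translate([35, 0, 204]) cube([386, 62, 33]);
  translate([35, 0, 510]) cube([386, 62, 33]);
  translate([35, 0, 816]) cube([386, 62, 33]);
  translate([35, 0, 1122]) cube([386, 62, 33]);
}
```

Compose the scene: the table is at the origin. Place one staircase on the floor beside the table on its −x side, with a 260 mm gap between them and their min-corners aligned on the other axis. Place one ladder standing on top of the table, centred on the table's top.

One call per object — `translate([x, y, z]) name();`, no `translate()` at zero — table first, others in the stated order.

table();
translate([-1294, 0, 0]) staircase();
translate([338, 313, 766]) ladder();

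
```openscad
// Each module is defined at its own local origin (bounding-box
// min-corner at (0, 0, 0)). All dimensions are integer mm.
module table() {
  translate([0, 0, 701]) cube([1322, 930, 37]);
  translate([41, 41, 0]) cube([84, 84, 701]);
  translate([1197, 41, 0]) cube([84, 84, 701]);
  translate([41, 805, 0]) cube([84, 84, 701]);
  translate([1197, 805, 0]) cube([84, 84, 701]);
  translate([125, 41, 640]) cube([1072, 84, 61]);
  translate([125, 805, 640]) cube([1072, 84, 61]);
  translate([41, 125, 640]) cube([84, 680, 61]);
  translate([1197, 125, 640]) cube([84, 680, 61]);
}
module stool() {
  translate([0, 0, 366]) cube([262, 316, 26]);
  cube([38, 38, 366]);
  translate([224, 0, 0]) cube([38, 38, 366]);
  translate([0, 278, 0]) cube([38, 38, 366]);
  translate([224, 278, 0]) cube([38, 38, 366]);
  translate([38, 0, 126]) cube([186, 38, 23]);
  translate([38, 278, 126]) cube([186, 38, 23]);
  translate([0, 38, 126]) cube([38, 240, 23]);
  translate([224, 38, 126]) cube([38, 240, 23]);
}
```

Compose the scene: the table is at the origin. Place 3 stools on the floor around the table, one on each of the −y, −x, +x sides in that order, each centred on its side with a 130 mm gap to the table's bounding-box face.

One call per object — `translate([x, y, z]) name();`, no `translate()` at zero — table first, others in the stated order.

table();
translate([530, -446, 0]) stool();
translate([-392, 307, 0]) stool();
translate([1452, 307, 0]) stool();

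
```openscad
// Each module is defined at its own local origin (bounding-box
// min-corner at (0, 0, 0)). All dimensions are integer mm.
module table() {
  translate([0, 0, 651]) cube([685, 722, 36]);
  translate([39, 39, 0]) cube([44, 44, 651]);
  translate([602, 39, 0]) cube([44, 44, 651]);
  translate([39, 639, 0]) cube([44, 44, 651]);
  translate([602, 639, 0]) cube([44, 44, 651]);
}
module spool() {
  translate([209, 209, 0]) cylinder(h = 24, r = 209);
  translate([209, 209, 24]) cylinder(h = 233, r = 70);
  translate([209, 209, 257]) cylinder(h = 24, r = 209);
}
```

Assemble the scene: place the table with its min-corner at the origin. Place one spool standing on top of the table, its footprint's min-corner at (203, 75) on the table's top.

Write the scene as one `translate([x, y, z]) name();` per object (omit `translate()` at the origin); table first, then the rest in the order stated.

table();
translate([203, 75, 687]) spool();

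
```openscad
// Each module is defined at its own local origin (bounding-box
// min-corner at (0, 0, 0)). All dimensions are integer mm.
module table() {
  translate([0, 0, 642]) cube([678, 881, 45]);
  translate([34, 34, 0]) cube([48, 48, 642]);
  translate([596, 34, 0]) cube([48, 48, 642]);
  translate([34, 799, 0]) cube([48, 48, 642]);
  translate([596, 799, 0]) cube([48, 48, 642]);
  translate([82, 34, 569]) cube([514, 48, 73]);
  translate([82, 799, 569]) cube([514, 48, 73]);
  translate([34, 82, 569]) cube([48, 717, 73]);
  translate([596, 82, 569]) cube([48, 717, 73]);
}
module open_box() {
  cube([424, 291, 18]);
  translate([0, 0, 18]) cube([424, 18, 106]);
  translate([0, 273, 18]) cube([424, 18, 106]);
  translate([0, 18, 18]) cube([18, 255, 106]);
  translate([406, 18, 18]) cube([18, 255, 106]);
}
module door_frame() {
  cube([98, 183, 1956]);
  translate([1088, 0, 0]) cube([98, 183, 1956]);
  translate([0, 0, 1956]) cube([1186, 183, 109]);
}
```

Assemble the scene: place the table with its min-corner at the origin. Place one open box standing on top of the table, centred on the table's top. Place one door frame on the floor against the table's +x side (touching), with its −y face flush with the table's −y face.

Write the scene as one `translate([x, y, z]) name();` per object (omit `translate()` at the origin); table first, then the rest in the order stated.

table();
translate([127, 295, 687]) open_box();
translate([678, 0, 0]) door_frame();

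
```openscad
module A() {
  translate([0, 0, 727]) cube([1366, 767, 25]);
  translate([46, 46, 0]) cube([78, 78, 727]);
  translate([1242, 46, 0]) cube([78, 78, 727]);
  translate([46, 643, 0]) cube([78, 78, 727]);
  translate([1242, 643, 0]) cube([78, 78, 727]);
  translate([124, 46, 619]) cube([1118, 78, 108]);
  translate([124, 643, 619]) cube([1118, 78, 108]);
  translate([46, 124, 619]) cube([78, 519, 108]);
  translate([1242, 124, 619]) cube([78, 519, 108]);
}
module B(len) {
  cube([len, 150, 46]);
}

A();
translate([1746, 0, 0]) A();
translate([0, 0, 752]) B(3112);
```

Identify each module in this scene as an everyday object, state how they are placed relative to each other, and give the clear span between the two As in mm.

Second table starts at x = 1746; first ends at x = 1366; clear span = 1746 − 1366 = 380 mm.

A is a table. B is a beam. A beam spans the tops of two tables. The clear span between the two tables is 380 mm.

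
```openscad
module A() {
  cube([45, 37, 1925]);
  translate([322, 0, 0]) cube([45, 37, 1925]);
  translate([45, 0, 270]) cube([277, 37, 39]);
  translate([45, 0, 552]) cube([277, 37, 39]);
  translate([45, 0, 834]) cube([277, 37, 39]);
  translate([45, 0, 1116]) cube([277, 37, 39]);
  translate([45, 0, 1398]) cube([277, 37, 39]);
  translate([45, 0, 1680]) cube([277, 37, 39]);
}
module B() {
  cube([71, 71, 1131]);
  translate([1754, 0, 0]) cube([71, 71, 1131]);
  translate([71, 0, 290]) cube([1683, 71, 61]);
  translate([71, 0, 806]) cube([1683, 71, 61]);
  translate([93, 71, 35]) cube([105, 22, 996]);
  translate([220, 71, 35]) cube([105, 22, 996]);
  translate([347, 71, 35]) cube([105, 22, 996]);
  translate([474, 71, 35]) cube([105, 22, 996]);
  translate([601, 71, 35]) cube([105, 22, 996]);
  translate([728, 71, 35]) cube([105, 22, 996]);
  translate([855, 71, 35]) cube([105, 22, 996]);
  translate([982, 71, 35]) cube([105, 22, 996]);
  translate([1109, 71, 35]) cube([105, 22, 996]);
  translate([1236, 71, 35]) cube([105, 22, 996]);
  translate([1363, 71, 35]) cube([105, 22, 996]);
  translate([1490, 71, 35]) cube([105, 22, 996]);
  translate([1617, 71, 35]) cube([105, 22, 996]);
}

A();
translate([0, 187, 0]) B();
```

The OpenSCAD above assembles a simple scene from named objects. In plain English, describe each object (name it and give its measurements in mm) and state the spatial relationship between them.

A is a wooden ladder with two side rails of 45×37 mm section and 1925 mm height, set 367 mm apart overall. Between them run 6 rectangular rungs (37 mm deep, 39 mm thick), front faces flush with the rails' −y face. The bottom of the first rung is 270 mm above the floor and each subsequent rung is 282 mm higher than the one below.

B is a fence section. Two 71×71 mm posts, 1131 mm tall, stand on the floor with a clear span of 1683 mm between their inner faces. Two horizontal rails of 71×61 mm section span the gap between the posts with their undersides at z = 290 mm and z = 806 mm, flush with the posts' −y face. 13 pickets, each 105 mm wide, 22 mm thick and 996 mm tall, are fixed to the +y face of the rails with their bottoms at z = 35 mm, evenly spaced across the span with equal gaps (rounded down to the nearest mm) at the −x end and between each pair — any rounding remainder accumulates at the +x end.

The fence section is on the floor beside the ladder on its +y side.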